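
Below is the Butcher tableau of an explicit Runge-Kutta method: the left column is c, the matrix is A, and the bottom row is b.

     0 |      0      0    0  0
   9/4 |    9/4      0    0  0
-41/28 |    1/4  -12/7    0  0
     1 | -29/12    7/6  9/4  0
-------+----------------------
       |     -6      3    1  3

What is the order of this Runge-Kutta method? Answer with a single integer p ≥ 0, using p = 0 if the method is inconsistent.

b = (-6, 3, 1, 3)
c = (0, 9/4, -41/28, 1)
Ac = (0, 0, -27/7, -75/112)
Σ b_i: (-6)·1 + 3·1 + 1·1 + 3·1 = 1 ✓
b·c: 3·9/4 + 1·(-41/28) + 3·1 = 58/7 ≠ 1/2 ⇒ order 1.

1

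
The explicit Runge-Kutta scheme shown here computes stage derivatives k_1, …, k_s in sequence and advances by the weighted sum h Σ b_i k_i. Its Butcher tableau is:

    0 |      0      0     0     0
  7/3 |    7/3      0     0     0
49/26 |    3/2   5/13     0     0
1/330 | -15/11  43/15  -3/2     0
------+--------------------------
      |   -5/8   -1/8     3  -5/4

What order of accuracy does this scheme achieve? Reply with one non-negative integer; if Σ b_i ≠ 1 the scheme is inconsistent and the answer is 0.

1

b = (-5/8, -1/8, 3, -5/4)
c = (0, 7/3, 49/26, 1/330)
Ac = (0, 0, 35/39, 9037/2340)
Σ b_i: (-5/8)·1 + (-1/8)·1 + 3·1 + (-5/4)·1 = 1 ✓
b·c: (-1/8)·7/3 + 3·49/26 + (-5/4)·1/330 = 3065/572 ≠ 1/2 ⇒ order 1.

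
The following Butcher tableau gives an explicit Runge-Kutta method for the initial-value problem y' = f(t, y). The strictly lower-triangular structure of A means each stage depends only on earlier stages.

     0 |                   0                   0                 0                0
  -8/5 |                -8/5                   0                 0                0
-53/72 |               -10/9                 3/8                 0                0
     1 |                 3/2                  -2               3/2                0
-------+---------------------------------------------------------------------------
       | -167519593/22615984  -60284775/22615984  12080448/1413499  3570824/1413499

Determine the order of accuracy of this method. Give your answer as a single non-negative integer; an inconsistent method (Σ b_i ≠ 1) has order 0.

3

b = (-167519593/22615984, -60284775/22615984, 12080448/1413499, 3570824/1413499)
c = (0, -8/5, -53/72, 1)
Ac = (0, 0, -3/5, 503/240)
Σ b_i: (-167519593/22615984)·1 + (-60284775/22615984)·1 + 12080448/1413499·1 + 3570824/1413499·1 = 1 ✓
b·c: (-60284775/22615984)·(-8/5) + 12080448/1413499·(-53/72) + 3570824/1413499·1 = 1/2 ✓
b·c²: (-60284775/22615984)·64/25 + 12080448/1413499·2809/5184 + 3570824/1413499·1 = 1/3 ✓
b·Ac: 12080448/1413499·(-3/5) + 3570824/1413499·503/240 = 1/6 ✓
b·c³: (-60284775/22615984)·(-512/125) + 12080448/1413499·(-148877/373248) + 3570824/1413499·1 = 15320028977/1526578920 ≠ 1/4 ⇒ order 3.
b·(c∘Ac): 12080448/1413499·53/120 + 3570824/1413499·503/240 = 76916299/8480994 ≠ 1/8
b·Ac²: 12080448/1413499·24/25 + 3570824/1413499·(-372143/86400) = -8171411923/3053157840 ≠ 1/12
b·A²c: 3570824/1413499·(-9/10) = -16068708/7067495 ≠ 1/24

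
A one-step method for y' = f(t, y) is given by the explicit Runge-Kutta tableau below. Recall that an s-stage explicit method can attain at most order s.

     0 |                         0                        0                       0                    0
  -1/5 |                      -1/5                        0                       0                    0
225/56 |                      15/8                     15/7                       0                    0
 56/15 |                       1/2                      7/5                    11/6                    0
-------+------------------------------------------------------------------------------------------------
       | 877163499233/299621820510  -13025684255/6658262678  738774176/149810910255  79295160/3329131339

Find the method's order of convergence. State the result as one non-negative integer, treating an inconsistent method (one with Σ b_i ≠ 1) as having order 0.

3

b = (877163499233/299621820510, -13025684255/6658262678, 738774176/149810910255, 79295160/3329131339)
c = (0, -1/5, 225/56, 56/15)
Ac = (0, 0, -3/7, 19841/2800)
Σ b_i: 877163499233/299621820510·1 + (-13025684255/6658262678)·1 + 738774176/149810910255·1 + 79295160/3329131339·1 = 1 ✓
b·c: (-13025684255/6658262678)·(-1/5) + 738774176/149810910255·225/56 + 79295160/3329131339·56/15 = 1/2 ✓
b·c²: (-13025684255/6658262678)·1/25 + 738774176/149810910255·50625/3136 + 79295160/3329131339·3136/225 = 1/3 ✓
b·Ac: 738774176/149810910255·(-3/7) + 79295160/3329131339·19841/2800 = 1/6 ✓
b·c³: (-13025684255/6658262678)·(-1/125) + 738774176/149810910255·11390625/175616 + 79295160/3329131339·175616/3375 = 132123910333777/83894109742800 ≠ 1/4 ⇒ order 3.
b·(c∘Ac): 738774176/149810910255·(-675/392) + 79295160/3329131339·19841/750 = 51736440152/83228283475 ≠ 1/8
b·Ac²: 738774176/149810910255·3/35 + 79295160/3329131339·23247029/784000 = 3952457400391/5592940649520 ≠ 1/12
b·A²c: 79295160/3329131339·(-11/14) = -62303340/3329131339 ≠ 1/24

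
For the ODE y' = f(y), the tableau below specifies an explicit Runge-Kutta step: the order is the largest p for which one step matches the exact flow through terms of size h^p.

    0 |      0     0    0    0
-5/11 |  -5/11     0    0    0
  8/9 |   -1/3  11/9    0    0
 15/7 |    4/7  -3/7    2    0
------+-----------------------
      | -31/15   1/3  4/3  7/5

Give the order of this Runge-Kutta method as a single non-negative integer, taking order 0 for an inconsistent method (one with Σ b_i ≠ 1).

1

b = (-31/15, 1/3, 4/3, 7/5)
c = (0, -5/11, 8/9, 15/7)
Ac = (0, 0, -5/9, 1367/693)
Σ b_i: (-31/15)·1 + 1/3·1 + 4/3·1 + 7/5·1 = 1 ✓
b·c: 1/3·(-5/11) + 4/3·8/9 + 7/5·15/7 = 1198/297 ≠ 1/2 ⇒ order 1.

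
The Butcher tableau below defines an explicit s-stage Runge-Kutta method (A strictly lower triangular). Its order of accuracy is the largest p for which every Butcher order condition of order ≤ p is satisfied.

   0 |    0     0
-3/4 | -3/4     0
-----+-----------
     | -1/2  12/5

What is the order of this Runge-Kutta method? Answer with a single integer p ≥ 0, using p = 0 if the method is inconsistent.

0

b = (-1/2, 12/5)
c = (0, -3/4)
Σ b_i: (-1/2)·1 + 12/5·1 = 19/10 ≠ 1 ⇒ order 0.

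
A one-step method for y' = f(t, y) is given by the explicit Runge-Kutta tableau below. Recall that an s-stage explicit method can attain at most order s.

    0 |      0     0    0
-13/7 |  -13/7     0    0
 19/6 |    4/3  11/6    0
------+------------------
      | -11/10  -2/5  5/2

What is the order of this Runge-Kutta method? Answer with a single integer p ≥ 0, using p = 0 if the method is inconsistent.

b = (-11/10, -2/5, 5/2)
c = (0, -13/7, 19/6)
Ac = (0, 0, -143/42)
Σ b_i: (-11/10)·1 + (-2/5)·1 + 5/2·1 = 1 ✓
b·c: (-2/5)·(-13/7) + 5/2·19/6 = 3637/420 ≠ 1/2 ⇒ order 1.

1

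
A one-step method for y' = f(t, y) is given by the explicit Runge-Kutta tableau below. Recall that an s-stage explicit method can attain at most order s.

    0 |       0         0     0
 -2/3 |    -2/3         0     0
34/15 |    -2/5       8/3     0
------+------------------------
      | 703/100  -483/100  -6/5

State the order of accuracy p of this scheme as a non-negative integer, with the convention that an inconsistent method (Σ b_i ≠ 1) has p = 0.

b = (703/100, -483/100, -6/5)
c = (0, -2/3, 34/15)
Ac = (0, 0, -16/9)
Σ b_i: 703/100·1 + (-483/100)·1 + (-6/5)·1 = 1 ✓
b·c: (-483/100)·(-2/3) + (-6/5)·34/15 = 1/2 ✓
b·c²: (-483/100)·4/9 + (-6/5)·1156/225 = -1039/125 ≠ 1/3 ⇒ order 2.
b·Ac: (-6/5)·(-16/9) = 32/15 ≠ 1/6

2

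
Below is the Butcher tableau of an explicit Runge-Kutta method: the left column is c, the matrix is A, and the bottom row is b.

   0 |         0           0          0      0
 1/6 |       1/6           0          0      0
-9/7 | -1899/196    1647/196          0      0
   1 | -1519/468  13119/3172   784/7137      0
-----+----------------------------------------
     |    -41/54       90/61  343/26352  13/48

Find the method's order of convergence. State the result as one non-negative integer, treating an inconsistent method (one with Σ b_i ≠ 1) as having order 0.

b = (-41/54, 90/61, 343/26352, 13/48)
c = (0, 1/6, -9/7, 1)
Ac = (0, 0, 549/392, 57/104)
Σ b_i: (-41/54)·1 + 90/61·1 + 343/26352·1 + 13/48·1 = 1 ✓
b·c: 90/61·1/6 + 343/26352·(-9/7) + 13/48·1 = 1/2 ✓
b·c²: 90/61·1/36 + 343/26352·81/49 + 13/48·1 = 1/3 ✓
b·Ac: 343/26352·549/392 + 13/48·57/104 = 1/6 ✓
b·c³: 90/61·1/216 + 343/26352·(-729/343) + 13/48·1 = 1/4 ✓
b·(c∘Ac): 343/26352·(-4941/2744) + 13/48·57/104 = 1/8 ✓
b·Ac²: 343/26352·183/784 + 13/48·185/624 = 1/12 ✓
b·A²c: 13/48·2/13 = 1/24 ✓; 4 stages ⇒ order 4.

4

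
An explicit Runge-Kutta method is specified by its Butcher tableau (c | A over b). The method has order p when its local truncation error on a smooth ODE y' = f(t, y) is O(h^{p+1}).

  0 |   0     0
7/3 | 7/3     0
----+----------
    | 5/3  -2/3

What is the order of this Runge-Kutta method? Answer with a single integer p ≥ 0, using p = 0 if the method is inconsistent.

1

b = (5/3, -2/3)
c = (0, 7/3)
Σ b_i: 5/3·1 + (-2/3)·1 = 1 ✓
b·c: (-2/3)·7/3 = -14/9 ≠ 1/2 ⇒ order 1.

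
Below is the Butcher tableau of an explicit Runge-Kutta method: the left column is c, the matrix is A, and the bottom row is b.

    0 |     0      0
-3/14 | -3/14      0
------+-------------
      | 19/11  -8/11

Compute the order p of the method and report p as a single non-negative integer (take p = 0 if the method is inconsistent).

1

b = (19/11, -8/11)
c = (0, -3/14)
Σ b_i: 19/11·1 + (-8/11)·1 = 1 ✓
b·c: (-8/11)·(-3/14) = 12/77 ≠ 1/2 ⇒ order 1.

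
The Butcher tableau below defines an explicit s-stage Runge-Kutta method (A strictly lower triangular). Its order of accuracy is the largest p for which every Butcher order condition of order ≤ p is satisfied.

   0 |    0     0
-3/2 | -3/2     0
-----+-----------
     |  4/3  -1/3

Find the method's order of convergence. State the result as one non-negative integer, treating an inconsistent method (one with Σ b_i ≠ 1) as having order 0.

b = (4/3, -1/3)
c = (0, -3/2)
Σ b_i: 4/3·1 + (-1/3)·1 = 1 ✓
b·c: (-1/3)·(-3/2) = 1/2 ✓; 2 stages ⇒ order 2.

2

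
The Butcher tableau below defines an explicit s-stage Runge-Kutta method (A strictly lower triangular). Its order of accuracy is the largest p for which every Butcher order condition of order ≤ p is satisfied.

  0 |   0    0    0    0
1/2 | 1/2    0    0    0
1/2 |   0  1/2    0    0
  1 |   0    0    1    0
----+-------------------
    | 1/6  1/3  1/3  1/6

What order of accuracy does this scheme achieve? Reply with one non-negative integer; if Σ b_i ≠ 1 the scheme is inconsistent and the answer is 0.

b = (1/6, 1/3, 1/3, 1/6)
c = (0, 1/2, 1/2, 1)
Ac = (0, 0, 1/4, 1/2)
Σ b_i: 1/6·1 + 1/3·1 + 1/3·1 + 1/6·1 = 1 ✓
b·c: 1/3·1/2 + 1/3·1/2 + 1/6·1 = 1/2 ✓
b·c²: 1/3·1/4 + 1/3·1/4 + 1/6·1 = 1/3 ✓
b·Ac: 1/3·1/4 + 1/6·1/2 = 1/6 ✓
b·c³: 1/3·1/8 + 1/3·1/8 + 1/6·1 = 1/4 ✓
b·(c∘Ac): 1/3·1/8 + 1/6·1/2 = 1/8 ✓
b·Ac²: 1/3·1/8 + 1/6·1/4 = 1/12 ✓
b·A²c: 1/6·1/4 = 1/24 ✓; 4 stages ⇒ order 4.

4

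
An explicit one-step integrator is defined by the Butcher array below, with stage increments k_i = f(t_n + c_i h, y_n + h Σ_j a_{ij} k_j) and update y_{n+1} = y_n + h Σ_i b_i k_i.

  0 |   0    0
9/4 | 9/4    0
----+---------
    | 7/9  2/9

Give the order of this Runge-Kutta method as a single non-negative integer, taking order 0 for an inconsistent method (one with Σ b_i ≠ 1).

b = (7/9, 2/9)
c = (0, 9/4)
Σ b_i: 7/9·1 + 2/9·1 = 1 ✓
b·c: 2/9·9/4 = 1/2 ✓; 2 stages ⇒ order 2.

2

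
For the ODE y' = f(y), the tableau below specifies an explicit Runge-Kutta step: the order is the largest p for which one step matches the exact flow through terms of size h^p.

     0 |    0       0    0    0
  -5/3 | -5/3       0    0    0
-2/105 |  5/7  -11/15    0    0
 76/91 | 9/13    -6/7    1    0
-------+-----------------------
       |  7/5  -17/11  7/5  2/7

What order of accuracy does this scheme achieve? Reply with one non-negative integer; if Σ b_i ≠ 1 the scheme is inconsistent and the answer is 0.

b = (7/5, -17/11, 7/5, 2/7)
c = (0, -5/3, -2/105, 76/91)
Ac = (0, 0, 11/9, 148/105)
Σ b_i: 7/5·1 + (-17/11)·1 + 7/5·1 + 2/7·1 = 593/385 ≠ 1 ⇒ order 0.

0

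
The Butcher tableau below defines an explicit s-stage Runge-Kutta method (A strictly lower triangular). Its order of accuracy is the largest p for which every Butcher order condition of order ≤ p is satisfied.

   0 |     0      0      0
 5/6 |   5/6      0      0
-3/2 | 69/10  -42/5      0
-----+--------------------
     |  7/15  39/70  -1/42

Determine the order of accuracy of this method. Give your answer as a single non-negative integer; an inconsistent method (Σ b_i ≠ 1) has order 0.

3

b = (7/15, 39/70, -1/42)
c = (0, 5/6, -3/2)
Ac = (0, 0, -7)
Σ b_i: 7/15·1 + 39/70·1 + (-1/42)·1 = 1 ✓
b·c: 39/70·5/6 + (-1/42)·(-3/2) = 1/2 ✓
b·c²: 39/70·25/36 + (-1/42)·9/4 = 1/3 ✓
b·Ac: (-1/42)·(-7) = 1/6 ✓; 3 stages ⇒ order 3.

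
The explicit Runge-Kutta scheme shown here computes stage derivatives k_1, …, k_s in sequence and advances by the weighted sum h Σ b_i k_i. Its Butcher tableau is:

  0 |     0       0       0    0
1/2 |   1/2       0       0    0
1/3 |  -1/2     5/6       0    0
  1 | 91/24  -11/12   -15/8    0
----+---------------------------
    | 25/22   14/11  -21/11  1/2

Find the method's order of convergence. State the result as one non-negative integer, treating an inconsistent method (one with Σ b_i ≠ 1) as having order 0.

2

b = (25/22, 14/11, -21/11, 1/2)
c = (0, 1/2, 1/3, 1)
Ac = (0, 0, 5/12, -13/12)
Σ b_i: 25/22·1 + 14/11·1 + (-21/11)·1 + 1/2·1 = 1 ✓
b·c: 14/11·1/2 + (-21/11)·1/3 + 1/2·1 = 1/2 ✓
b·c²: 14/11·1/4 + (-21/11)·1/9 + 1/2·1 = 20/33 ≠ 1/3 ⇒ order 2.
b·Ac: (-21/11)·5/12 + 1/2·(-13/12) = -353/264 ≠ 1/6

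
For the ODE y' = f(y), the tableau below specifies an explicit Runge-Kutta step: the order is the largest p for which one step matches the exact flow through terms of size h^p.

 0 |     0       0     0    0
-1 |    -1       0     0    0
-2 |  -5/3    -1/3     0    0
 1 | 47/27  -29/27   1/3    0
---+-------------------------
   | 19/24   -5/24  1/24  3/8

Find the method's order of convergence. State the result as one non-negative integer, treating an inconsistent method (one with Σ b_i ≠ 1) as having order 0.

b = (19/24, -5/24, 1/24, 3/8)
c = (0, -1, -2, 1)
Ac = (0, 0, 1/3, 11/27)
Σ b_i: 19/24·1 + (-5/24)·1 + 1/24·1 + 3/8·1 = 1 ✓
b·c: (-5/24)·(-1) + 1/24·(-2) + 3/8·1 = 1/2 ✓
b·c²: (-5/24)·1 + 1/24·4 + 3/8·1 = 1/3 ✓
b·Ac: 1/24·1/3 + 3/8·11/27 = 1/6 ✓
b·c³: (-5/24)·(-1) + 1/24·(-8) + 3/8·1 = 1/4 ✓
b·(c∘Ac): 1/24·(-2/3) + 3/8·11/27 = 1/8 ✓
b·Ac²: 1/24·(-1/3) + 3/8·7/27 = 1/12 ✓
b·A²c: 3/8·1/9 = 1/24 ✓; 4 stages ⇒ order 4.

4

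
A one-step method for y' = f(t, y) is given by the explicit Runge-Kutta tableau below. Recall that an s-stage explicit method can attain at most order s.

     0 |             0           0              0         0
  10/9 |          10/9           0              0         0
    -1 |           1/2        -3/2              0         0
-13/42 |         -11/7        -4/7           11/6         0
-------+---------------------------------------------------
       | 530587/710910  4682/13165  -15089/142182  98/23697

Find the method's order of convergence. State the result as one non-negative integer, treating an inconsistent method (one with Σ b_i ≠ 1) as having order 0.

b = (530587/710910, 4682/13165, -15089/142182, 98/23697)
c = (0, 10/9, -1, -13/42)
Ac = (0, 0, -5/3, -311/126)
Σ b_i: 530587/710910·1 + 4682/13165·1 + (-15089/142182)·1 + 98/23697·1 = 1 ✓
b·c: 4682/13165·10/9 + (-15089/142182)·(-1) + 98/23697·(-13/42) = 1/2 ✓
b·c²: 4682/13165·100/81 + (-15089/142182)·1 + 98/23697·169/1764 = 1/3 ✓
b·Ac: (-15089/142182)·(-5/3) + 98/23697·(-311/126) = 1/6 ✓
b·c³: 4682/13165·1000/729 + (-15089/142182)·(-1) + 98/23697·(-2197/74088) = 31916251/53744796 ≠ 1/4 ⇒ order 3.
b·(c∘Ac): (-15089/142182)·5/3 + 98/23697·4043/5292 = -111146/639819 ≠ 1/8
b·Ac²: (-15089/142182)·(-50/27) + 98/23697·1279/1134 = 128726/639819 ≠ 1/12
b·A²c: 98/23697·(-55/18) = -2695/213273 ≠ 1/24

3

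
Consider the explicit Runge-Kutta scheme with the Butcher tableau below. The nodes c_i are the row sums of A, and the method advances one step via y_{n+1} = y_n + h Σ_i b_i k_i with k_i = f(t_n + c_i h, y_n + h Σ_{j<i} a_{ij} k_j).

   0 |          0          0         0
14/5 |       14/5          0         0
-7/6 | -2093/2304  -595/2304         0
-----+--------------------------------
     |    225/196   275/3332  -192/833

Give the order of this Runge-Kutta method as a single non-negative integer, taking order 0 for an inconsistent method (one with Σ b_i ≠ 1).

b = (225/196, 275/3332, -192/833)
c = (0, 14/5, -7/6)
Ac = (0, 0, -833/1152)
Σ b_i: 225/196·1 + 275/3332·1 + (-192/833)·1 = 1 ✓
b·c: 275/3332·14/5 + (-192/833)·(-7/6) = 1/2 ✓
b·c²: 275/3332·196/25 + (-192/833)·49/36 = 1/3 ✓
b·Ac: (-192/833)·(-833/1152) = 1/6 ✓; 3 stages ⇒ order 3.

3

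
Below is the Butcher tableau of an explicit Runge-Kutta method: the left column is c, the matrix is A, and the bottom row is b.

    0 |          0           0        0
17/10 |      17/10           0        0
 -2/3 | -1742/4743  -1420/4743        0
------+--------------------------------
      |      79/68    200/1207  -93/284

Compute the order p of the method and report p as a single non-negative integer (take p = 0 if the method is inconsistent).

3

b = (79/68, 200/1207, -93/284)
c = (0, 17/10, -2/3)
Ac = (0, 0, -142/279)
Σ b_i: 79/68·1 + 200/1207·1 + (-93/284)·1 = 1 ✓
b·c: 200/1207·17/10 + (-93/284)·(-2/3) = 1/2 ✓
b·c²: 200/1207·289/100 + (-93/284)·4/9 = 1/3 ✓
b·Ac: (-93/284)·(-142/279) = 1/6 ✓; 3 stages ⇒ order 3.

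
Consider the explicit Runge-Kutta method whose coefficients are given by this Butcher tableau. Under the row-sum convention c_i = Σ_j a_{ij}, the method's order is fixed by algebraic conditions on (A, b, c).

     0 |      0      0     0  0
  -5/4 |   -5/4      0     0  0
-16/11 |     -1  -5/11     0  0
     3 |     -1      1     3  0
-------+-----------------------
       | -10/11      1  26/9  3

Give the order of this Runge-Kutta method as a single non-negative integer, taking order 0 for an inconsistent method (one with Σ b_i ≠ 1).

b = (-10/11, 1, 26/9, 3)
c = (0, -5/4, -16/11, 3)
Ac = (0, 0, 25/44, -247/44)
Σ b_i: (-10/11)·1 + 1·1 + 26/9·1 + 3·1 = 592/99 ≠ 1 ⇒ order 0.

0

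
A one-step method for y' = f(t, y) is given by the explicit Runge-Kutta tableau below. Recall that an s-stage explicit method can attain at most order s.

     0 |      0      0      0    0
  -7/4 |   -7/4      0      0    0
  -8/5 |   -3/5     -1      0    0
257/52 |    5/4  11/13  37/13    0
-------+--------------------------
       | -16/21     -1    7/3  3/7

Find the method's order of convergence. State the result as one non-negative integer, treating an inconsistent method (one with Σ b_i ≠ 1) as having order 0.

1

b = (-16/21, -1, 7/3, 3/7)
c = (0, -7/4, -8/5, 257/52)
Ac = (0, 0, 7/4, -1569/260)
Σ b_i: (-16/21)·1 + (-1)·1 + 7/3·1 + 3/7·1 = 1 ✓
b·c: (-1)·(-7/4) + 7/3·(-8/5) + 3/7·257/52 = 184/1365 ≠ 1/2 ⇒ order 1.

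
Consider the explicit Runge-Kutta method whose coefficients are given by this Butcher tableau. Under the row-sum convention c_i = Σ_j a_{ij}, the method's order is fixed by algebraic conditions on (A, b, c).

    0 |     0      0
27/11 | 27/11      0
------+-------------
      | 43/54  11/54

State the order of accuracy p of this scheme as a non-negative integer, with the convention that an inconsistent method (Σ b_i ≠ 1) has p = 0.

b = (43/54, 11/54)
c = (0, 27/11)
Σ b_i: 43/54·1 + 11/54·1 = 1 ✓
b·c: 11/54·27/11 = 1/2 ✓; 2 stages ⇒ order 2.

2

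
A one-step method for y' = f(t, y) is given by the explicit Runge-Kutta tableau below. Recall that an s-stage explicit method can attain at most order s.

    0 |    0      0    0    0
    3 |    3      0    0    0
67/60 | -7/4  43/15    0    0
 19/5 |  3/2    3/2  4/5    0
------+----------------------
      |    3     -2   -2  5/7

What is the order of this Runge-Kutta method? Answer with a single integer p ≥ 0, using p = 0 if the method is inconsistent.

0

b = (3, -2, -2, 5/7)
c = (0, 3, 67/60, 19/5)
Ac = (0, 0, 43/5, 809/150)
Σ b_i: 3·1 + (-2)·1 + (-2)·1 + 5/7·1 = -2/7 ≠ 1 ⇒ order 0.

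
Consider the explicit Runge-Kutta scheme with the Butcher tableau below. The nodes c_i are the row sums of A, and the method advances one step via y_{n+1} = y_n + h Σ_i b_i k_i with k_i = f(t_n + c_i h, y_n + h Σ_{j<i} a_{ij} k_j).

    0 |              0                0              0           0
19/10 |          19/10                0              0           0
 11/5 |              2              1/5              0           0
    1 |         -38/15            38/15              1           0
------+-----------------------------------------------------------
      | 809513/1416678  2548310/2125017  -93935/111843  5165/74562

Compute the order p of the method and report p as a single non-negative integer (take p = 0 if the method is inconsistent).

3

b = (809513/1416678, 2548310/2125017, -93935/111843, 5165/74562)
c = (0, 19/10, 11/5, 1)
Ac = (0, 0, 19/50, 526/75)
Σ b_i: 809513/1416678·1 + 2548310/2125017·1 + (-93935/111843)·1 + 5165/74562·1 = 1 ✓
b·c: 2548310/2125017·19/10 + (-93935/111843)·11/5 + 5165/74562·1 = 1/2 ✓
b·c²: 2548310/2125017·361/100 + (-93935/111843)·121/25 + 5165/74562·1 = 1/3 ✓
b·Ac: (-93935/111843)·19/50 + 5165/74562·526/75 = 1/6 ✓
b·c³: 2548310/2125017·6859/1000 + (-93935/111843)·1331/125 + 5165/74562·1 = -2417749/3728100 ≠ 1/4 ⇒ order 3.
b·(c∘Ac): (-93935/111843)·209/250 + 5165/74562·526/75 = -403231/1864050 ≠ 1/8
b·Ac²: (-93935/111843)·361/500 + 5165/74562·10489/750 = 135101/372810 ≠ 1/12
b·A²c: 5165/74562·19/50 = 19627/745620 ≠ 1/24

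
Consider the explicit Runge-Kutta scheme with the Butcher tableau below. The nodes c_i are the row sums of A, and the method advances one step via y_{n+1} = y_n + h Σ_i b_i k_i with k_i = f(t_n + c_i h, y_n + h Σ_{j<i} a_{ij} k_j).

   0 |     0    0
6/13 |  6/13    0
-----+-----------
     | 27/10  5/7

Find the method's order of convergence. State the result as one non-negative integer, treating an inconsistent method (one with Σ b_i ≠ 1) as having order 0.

0

b = (27/10, 5/7)
c = (0, 6/13)
Σ b_i: 27/10·1 + 5/7·1 = 239/70 ≠ 1 ⇒ order 0.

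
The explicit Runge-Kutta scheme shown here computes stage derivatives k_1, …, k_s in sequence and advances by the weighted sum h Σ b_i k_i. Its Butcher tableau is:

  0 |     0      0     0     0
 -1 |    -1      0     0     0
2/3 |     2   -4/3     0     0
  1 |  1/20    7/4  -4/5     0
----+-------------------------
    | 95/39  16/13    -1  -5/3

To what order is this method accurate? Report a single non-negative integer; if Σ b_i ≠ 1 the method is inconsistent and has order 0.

b = (95/39, 16/13, -1, -5/3)
c = (0, -1, 2/3, 1)
Ac = (0, 0, 4/3, -137/60)
Σ b_i: 95/39·1 + 16/13·1 + (-1)·1 + (-5/3)·1 = 1 ✓
b·c: 16/13·(-1) + (-1)·2/3 + (-5/3)·1 = -139/39 ≠ 1/2 ⇒ order 1.

1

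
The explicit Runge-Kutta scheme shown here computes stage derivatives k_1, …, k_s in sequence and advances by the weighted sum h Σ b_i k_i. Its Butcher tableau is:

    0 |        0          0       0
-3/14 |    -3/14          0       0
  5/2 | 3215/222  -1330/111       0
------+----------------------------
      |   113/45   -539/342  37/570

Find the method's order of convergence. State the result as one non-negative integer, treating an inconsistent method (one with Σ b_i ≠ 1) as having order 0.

b = (113/45, -539/342, 37/570)
c = (0, -3/14, 5/2)
Ac = (0, 0, 95/37)
Σ b_i: 113/45·1 + (-539/342)·1 + 37/570·1 = 1 ✓
b·c: (-539/342)·(-3/14) + 37/570·5/2 = 1/2 ✓
b·c²: (-539/342)·9/196 + 37/570·25/4 = 1/3 ✓
b·Ac: 37/570·95/37 = 1/6 ✓; 3 stages ⇒ order 3.

3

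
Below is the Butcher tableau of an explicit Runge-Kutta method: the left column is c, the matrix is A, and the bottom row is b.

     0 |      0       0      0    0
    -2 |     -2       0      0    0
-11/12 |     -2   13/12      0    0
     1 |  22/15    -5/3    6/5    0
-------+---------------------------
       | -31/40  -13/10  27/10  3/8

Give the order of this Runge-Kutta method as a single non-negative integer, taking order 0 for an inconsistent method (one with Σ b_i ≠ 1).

2

b = (-31/40, -13/10, 27/10, 3/8)
c = (0, -2, -11/12, 1)
Ac = (0, 0, -13/6, 67/30)
Σ b_i: (-31/40)·1 + (-13/10)·1 + 27/10·1 + 3/8·1 = 1 ✓
b·c: (-13/10)·(-2) + 27/10·(-11/12) + 3/8·1 = 1/2 ✓
b·c²: (-13/10)·4 + 27/10·121/144 + 3/8·1 = -409/160 ≠ 1/3 ⇒ order 2.
b·Ac: 27/10·(-13/6) + 3/8·67/30 = -401/80 ≠ 1/6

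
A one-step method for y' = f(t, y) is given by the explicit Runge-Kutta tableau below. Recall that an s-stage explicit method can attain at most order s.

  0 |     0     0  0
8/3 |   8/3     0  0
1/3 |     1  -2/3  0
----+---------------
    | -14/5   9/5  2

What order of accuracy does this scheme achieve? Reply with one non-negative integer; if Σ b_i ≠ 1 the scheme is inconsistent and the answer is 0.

b = (-14/5, 9/5, 2)
c = (0, 8/3, 1/3)
Ac = (0, 0, -16/9)
Σ b_i: (-14/5)·1 + 9/5·1 + 2·1 = 1 ✓
b·c: 9/5·8/3 + 2·1/3 = 82/15 ≠ 1/2 ⇒ order 1.

1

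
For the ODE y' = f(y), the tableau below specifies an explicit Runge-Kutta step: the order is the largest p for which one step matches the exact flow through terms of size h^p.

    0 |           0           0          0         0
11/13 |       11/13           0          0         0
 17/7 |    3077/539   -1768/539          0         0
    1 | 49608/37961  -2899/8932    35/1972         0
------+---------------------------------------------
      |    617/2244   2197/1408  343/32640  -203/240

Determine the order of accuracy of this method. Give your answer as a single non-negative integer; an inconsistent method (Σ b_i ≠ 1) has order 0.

4

b = (617/2244, 2197/1408, 343/32640, -203/240)
c = (0, 11/13, 17/7, 1)
Ac = (0, 0, -136/49, -47/203)
Σ b_i: 617/2244·1 + 2197/1408·1 + 343/32640·1 + (-203/240)·1 = 1 ✓
b·c: 2197/1408·11/13 + 343/32640·17/7 + (-203/240)·1 = 1/2 ✓
b·c²: 2197/1408·121/169 + 343/32640·289/49 + (-203/240)·1 = 1/3 ✓
b·Ac: 343/32640·(-136/49) + (-203/240)·(-47/203) = 1/6 ✓
b·c³: 2197/1408·1331/2197 + 343/32640·4913/343 + (-203/240)·1 = 1/4 ✓
b·(c∘Ac): 343/32640·(-2312/343) + (-203/240)·(-47/203) = 1/8 ✓
b·Ac²: 343/32640·(-1496/637) + (-203/240)·(-337/2639) = 1/12 ✓
b·A²c: (-203/240)·(-10/203) = 1/24 ✓; 4 stages ⇒ order 4.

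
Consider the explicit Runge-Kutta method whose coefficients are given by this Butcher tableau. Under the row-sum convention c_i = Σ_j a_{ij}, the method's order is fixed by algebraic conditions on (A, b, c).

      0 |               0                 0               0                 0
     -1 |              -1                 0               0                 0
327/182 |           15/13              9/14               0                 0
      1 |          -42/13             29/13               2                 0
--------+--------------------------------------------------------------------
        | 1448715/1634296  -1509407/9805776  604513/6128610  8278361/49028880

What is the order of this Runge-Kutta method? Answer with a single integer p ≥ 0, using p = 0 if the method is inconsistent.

b = (1448715/1634296, -1509407/9805776, 604513/6128610, 8278361/49028880)
c = (0, -1, 327/182, 1)
Ac = (0, 0, -9/14, 124/91)
Σ b_i: 1448715/1634296·1 + (-1509407/9805776)·1 + 604513/6128610·1 + 8278361/49028880·1 = 1 ✓
b·c: (-1509407/9805776)·(-1) + 604513/6128610·327/182 + 8278361/49028880·1 = 1/2 ✓
b·c²: (-1509407/9805776)·1 + 604513/6128610·106929/33124 + 8278361/49028880·1 = 1/3 ✓
b·Ac: 604513/6128610·(-9/14) + 8278361/49028880·124/91 = 1/6 ✓
b·c³: (-1509407/9805776)·(-1) + 604513/6128610·34965783/6028568 + 8278361/49028880·1 = 266174213/297441872 ≠ 1/4 ⇒ order 3.
b·(c∘Ac): 604513/6128610·(-2943/2548) + 8278361/49028880·124/91 = 569459/4902888 ≠ 1/8
b·Ac²: 604513/6128610·9/14 + 8278361/49028880·143875/16562 = 13654276793/8923256160 ≠ 1/12
b·A²c: 8278361/49028880·(-9/7) = -3547869/16342960 ≠ 1/24

3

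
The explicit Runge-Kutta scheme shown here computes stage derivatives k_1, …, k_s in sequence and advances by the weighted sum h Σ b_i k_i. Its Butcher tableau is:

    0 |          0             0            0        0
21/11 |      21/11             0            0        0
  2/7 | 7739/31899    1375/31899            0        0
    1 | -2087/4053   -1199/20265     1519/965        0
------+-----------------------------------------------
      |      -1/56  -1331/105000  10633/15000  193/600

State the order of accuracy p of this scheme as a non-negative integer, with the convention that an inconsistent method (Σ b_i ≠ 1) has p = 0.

b = (-1/56, -1331/105000, 10633/15000, 193/600)
c = (0, 21/11, 2/7, 1)
Ac = (0, 0, 125/1519, 65/193)
Σ b_i: (-1/56)·1 + (-1331/105000)·1 + 10633/15000·1 + 193/600·1 = 1 ✓
b·c: (-1331/105000)·21/11 + 10633/15000·2/7 + 193/600·1 = 1/2 ✓
b·c²: (-1331/105000)·441/121 + 10633/15000·4/49 + 193/600·1 = 1/3 ✓
b·Ac: 10633/15000·125/1519 + 193/600·65/193 = 1/6 ✓
b·c³: (-1331/105000)·9261/1331 + 10633/15000·8/343 + 193/600·1 = 1/4 ✓
b·(c∘Ac): 10633/15000·250/10633 + 193/600·65/193 = 1/8 ✓
b·Ac²: 10633/15000·375/2387 + 193/600·(-185/2123) = 1/12 ✓
b·A²c: 193/600·25/193 = 1/24 ✓; 4 stages ⇒ order 4.

4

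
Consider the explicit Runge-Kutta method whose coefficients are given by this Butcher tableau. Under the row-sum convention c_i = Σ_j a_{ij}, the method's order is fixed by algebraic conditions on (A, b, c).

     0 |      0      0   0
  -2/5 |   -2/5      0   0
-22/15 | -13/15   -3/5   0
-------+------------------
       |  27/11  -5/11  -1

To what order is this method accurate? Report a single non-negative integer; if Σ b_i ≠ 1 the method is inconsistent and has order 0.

b = (27/11, -5/11, -1)
c = (0, -2/5, -22/15)
Ac = (0, 0, 6/25)
Σ b_i: 27/11·1 + (-5/11)·1 + (-1)·1 = 1 ✓
b·c: (-5/11)·(-2/5) + (-1)·(-22/15) = 272/165 ≠ 1/2 ⇒ order 1.

1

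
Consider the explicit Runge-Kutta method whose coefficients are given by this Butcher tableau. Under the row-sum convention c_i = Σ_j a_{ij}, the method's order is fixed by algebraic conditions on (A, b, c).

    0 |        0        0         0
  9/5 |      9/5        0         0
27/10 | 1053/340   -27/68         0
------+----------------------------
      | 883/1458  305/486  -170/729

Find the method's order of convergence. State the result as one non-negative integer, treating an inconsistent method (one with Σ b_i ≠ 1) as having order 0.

3

b = (883/1458, 305/486, -170/729)
c = (0, 9/5, 27/10)
Ac = (0, 0, -243/340)
Σ b_i: 883/1458·1 + 305/486·1 + (-170/729)·1 = 1 ✓
b·c: 305/486·9/5 + (-170/729)·27/10 = 1/2 ✓
b·c²: 305/486·81/25 + (-170/729)·729/100 = 1/3 ✓
b·Ac: (-170/729)·(-243/340) = 1/6 ✓; 3 stages ⇒ order 3.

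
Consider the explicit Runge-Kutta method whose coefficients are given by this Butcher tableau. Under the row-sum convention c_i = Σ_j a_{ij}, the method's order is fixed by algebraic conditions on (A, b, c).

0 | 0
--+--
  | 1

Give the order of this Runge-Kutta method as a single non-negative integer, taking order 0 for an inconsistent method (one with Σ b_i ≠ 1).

1

b = (1)
c = (0)
Σ b_i: 1·1 = 1 ✓; 1 stage ⇒ order 1.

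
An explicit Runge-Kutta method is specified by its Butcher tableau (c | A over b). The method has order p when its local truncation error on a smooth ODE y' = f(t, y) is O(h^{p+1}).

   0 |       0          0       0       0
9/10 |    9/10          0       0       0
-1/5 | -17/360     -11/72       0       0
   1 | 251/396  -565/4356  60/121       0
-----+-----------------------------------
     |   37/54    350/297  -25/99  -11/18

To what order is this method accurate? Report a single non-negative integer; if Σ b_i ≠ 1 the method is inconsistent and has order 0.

4

b = (37/54, 350/297, -25/99, -11/18)
c = (0, 9/10, -1/5, 1)
Ac = (0, 0, -11/80, -19/88)
Σ b_i: 37/54·1 + 350/297·1 + (-25/99)·1 + (-11/18)·1 = 1 ✓
b·c: 350/297·9/10 + (-25/99)·(-1/5) + (-11/18)·1 = 1/2 ✓
b·c²: 350/297·81/100 + (-25/99)·1/25 + (-11/18)·1 = 1/3 ✓
b·Ac: (-25/99)·(-11/80) + (-11/18)·(-19/88) = 1/6 ✓
b·c³: 350/297·729/1000 + (-25/99)·(-1/125) + (-11/18)·1 = 1/4 ✓
b·(c∘Ac): (-25/99)·11/400 + (-11/18)·(-19/88) = 1/8 ✓
b·Ac²: (-25/99)·(-99/800) + (-11/18)·(-15/176) = 1/12 ✓
b·A²c: (-11/18)·(-3/44) = 1/24 ✓; 4 stages ⇒ order 4.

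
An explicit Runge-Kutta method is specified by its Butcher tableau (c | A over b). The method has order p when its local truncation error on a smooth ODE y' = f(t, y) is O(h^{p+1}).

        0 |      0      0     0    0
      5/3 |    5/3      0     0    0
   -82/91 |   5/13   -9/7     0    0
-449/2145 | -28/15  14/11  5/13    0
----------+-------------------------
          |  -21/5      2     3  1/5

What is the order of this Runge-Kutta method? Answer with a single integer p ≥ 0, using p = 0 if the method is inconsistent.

1

b = (-21/5, 2, 3, 1/5)
c = (0, 5/3, -82/91, -449/2145)
Ac = (0, 0, -15/7, 69280/39039)
Σ b_i: (-21/5)·1 + 2·1 + 3·1 + 1/5·1 = 1 ✓
b·c: 2·5/3 + 3·(-82/91) + 1/5·(-449/2145) = 14719/25025 ≠ 1/2 ⇒ order 1.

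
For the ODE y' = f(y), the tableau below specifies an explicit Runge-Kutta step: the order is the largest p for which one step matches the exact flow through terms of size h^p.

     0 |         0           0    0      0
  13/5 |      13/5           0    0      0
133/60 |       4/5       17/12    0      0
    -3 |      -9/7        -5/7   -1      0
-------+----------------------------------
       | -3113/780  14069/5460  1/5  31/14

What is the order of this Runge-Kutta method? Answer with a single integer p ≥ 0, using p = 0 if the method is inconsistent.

b = (-3113/780, 14069/5460, 1/5, 31/14)
c = (0, 13/5, 133/60, -3)
Ac = (0, 0, 221/60, -1711/420)
Σ b_i: (-3113/780)·1 + 14069/5460·1 + 1/5·1 + 31/14·1 = 1 ✓
b·c: 14069/5460·13/5 + 1/5·133/60 + 31/14·(-3) = 1/2 ✓
b·c²: 14069/5460·169/25 + 1/5·17689/3600 + 31/14·9 = 689941/18000 ≠ 1/3 ⇒ order 2.
b·Ac: 1/5·221/60 + 31/14·(-1711/420) = -243547/29400 ≠ 1/6

2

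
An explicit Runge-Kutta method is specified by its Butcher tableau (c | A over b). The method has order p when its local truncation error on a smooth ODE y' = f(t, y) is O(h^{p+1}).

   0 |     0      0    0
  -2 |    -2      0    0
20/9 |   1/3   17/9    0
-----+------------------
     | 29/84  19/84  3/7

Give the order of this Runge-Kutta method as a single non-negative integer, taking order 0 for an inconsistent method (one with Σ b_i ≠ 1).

2

b = (29/84, 19/84, 3/7)
c = (0, -2, 20/9)
Ac = (0, 0, -34/9)
Σ b_i: 29/84·1 + 19/84·1 + 3/7·1 = 1 ✓
b·c: 19/84·(-2) + 3/7·20/9 = 1/2 ✓
b·c²: 19/84·4 + 3/7·400/81 = 571/189 ≠ 1/3 ⇒ order 2.
b·Ac: 3/7·(-34/9) = -34/21 ≠ 1/6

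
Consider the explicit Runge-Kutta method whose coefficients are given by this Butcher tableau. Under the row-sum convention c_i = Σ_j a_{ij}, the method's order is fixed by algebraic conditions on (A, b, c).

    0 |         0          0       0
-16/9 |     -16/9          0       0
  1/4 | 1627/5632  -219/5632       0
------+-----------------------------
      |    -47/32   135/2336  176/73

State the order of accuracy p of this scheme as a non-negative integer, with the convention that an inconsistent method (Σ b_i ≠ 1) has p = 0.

3

b = (-47/32, 135/2336, 176/73)
c = (0, -16/9, 1/4)
Ac = (0, 0, 73/1056)
Σ b_i: (-47/32)·1 + 135/2336·1 + 176/73·1 = 1 ✓
b·c: 135/2336·(-16/9) + 176/73·1/4 = 1/2 ✓
b·c²: 135/2336·256/81 + 176/73·1/16 = 1/3 ✓
b·Ac: 176/73·73/1056 = 1/6 ✓; 3 stages ⇒ order 3.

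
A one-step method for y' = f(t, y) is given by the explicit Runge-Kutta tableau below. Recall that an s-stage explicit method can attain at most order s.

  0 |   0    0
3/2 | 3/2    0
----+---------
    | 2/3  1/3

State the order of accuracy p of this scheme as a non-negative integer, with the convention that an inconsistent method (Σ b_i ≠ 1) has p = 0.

2

b = (2/3, 1/3)
c = (0, 3/2)
Σ b_i: 2/3·1 + 1/3·1 = 1 ✓
b·c: 1/3·3/2 = 1/2 ✓; 2 stages ⇒ order 2.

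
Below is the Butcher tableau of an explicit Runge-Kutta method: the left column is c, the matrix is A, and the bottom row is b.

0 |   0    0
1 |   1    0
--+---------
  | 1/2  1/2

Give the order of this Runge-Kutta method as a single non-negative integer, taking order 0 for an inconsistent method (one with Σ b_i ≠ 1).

2

b = (1/2, 1/2)
c = (0, 1)
Σ b_i: 1/2·1 + 1/2·1 = 1 ✓
b·c: 1/2·1 = 1/2 ✓; 2 stages ⇒ order 2.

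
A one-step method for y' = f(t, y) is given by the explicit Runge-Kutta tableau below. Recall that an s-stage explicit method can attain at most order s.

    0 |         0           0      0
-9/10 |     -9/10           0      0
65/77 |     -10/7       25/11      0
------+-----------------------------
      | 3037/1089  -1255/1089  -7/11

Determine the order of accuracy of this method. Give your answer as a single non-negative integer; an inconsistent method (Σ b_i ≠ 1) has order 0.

2

b = (3037/1089, -1255/1089, -7/11)
c = (0, -9/10, 65/77)
Ac = (0, 0, -45/22)
Σ b_i: 3037/1089·1 + (-1255/1089)·1 + (-7/11)·1 = 1 ✓
b·c: (-1255/1089)·(-9/10) + (-7/11)·65/77 = 1/2 ✓
b·c²: (-1255/1089)·81/100 + (-7/11)·4225/5929 = -258443/186340 ≠ 1/3 ⇒ order 2.
b·Ac: (-7/11)·(-45/22) = 315/242 ≠ 1/6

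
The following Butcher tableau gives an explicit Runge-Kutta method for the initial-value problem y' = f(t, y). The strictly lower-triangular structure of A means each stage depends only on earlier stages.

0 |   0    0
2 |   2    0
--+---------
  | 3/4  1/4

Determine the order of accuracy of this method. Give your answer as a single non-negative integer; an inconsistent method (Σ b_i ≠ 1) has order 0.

2

b = (3/4, 1/4)
c = (0, 2)
Σ b_i: 3/4·1 + 1/4·1 = 1 ✓
b·c: 1/4·2 = 1/2 ✓; 2 stages ⇒ order 2.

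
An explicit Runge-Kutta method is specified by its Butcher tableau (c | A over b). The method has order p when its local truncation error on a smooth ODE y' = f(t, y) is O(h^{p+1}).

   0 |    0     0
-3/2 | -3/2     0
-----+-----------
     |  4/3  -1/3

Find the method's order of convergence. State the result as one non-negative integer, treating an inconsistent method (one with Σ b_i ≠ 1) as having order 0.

b = (4/3, -1/3)
c = (0, -3/2)
Σ b_i: 4/3·1 + (-1/3)·1 = 1 ✓
b·c: (-1/3)·(-3/2) = 1/2 ✓; 2 stages ⇒ order 2.

2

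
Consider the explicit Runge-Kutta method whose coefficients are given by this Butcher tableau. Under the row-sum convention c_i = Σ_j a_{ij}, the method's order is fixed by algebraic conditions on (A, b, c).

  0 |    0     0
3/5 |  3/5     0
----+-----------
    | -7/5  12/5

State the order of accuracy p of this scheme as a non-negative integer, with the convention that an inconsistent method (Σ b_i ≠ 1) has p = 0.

b = (-7/5, 12/5)
c = (0, 3/5)
Σ b_i: (-7/5)·1 + 12/5·1 = 1 ✓
b·c: 12/5·3/5 = 36/25 ≠ 1/2 ⇒ order 1.

1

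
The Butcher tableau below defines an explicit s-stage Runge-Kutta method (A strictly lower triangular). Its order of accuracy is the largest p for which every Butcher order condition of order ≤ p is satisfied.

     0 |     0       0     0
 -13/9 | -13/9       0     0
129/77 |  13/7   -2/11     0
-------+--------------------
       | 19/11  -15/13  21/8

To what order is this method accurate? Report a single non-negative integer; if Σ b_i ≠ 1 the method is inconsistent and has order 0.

0

b = (19/11, -15/13, 21/8)
c = (0, -13/9, 129/77)
Ac = (0, 0, 26/99)
Σ b_i: 19/11·1 + (-15/13)·1 + 21/8·1 = 3659/1144 ≠ 1 ⇒ order 0.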